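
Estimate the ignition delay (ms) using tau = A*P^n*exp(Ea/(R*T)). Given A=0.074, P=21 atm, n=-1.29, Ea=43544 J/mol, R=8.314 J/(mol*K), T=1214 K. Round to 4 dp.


tau = A * P^n * exp(Ea/(R*T))
P^n = 21^(-1.29) = 0.01969414
Ea/(R*T) = 43544/(8.314*1214) = 4.314193
exp(Ea/(R*T)) = 74.753306
tau = 0.074 * 0.01969414 * 74.753306 = 0.1089 ms


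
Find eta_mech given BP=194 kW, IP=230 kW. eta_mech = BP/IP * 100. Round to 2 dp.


eta_mech = (BP / IP) * 100
Ratio = 194 / 230 = 0.8435
eta_mech = 0.8435 * 100 = 84.35%


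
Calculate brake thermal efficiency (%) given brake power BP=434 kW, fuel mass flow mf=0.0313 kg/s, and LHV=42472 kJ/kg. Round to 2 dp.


eta_BTE = (BP / (mf * LHV)) * 100
Denominator = 0.0313 * 42472 = 1329.3736 kW
eta_BTE = (434 / 1329.3736) * 100 = 32.65%


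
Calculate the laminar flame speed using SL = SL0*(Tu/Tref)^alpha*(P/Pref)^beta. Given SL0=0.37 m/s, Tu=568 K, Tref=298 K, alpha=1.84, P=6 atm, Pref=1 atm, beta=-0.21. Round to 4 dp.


SL = SL0 * (Tu/Tref)^alpha * (P/Pref)^beta
T ratio = 568/298 = 1.90604027
(T ratio)^alpha = 1.90604027^1.84 = 3.276748
(P/Pref)^beta = 6^(-0.21) = 0.686417
SL = 0.37 * 3.276748 * 0.686417 = 0.8322 m/s


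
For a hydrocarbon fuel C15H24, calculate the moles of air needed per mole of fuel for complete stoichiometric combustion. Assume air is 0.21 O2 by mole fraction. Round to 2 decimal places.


Balanced combustion: C15H24 + 21 O2 -> 15 CO2 + 12 H2O
O2 needed = C + H/4 = 15 + 24/4 = 21.00 moles
Air moles = O2 / 0.21 = 21.00 / 0.21 = 100.00 moles air


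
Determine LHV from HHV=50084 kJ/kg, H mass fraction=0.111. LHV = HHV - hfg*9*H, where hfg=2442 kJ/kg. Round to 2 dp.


LHV = HHV - hfg * 9 * H
Water correction = 2442 * 9 * 0.111 = 2439.558 kJ/kg
LHV = 50084 - 2439.558 = 47644.44 kJ/kg


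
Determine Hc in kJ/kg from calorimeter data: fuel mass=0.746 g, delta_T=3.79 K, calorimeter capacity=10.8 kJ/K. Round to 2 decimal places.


Hc = C_cal * delta_T / m_fuel
Q_released = 10.8 * 3.79 = 40.9320 kJ
m_fuel = 0.746 g = 0.746/1000 kg = 0.000746 kg
Hc = 40.9320 / 0.000746 = 54868.63 kJ/kg


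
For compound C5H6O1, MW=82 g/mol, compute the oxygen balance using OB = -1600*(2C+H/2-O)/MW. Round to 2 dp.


OB = -1600 * (2C + H/2 - O) / MW
Inner = 2*5 + 6/2 - 1 = 12.00
OB = -1600 * 12.00 / 82 = -234.15%


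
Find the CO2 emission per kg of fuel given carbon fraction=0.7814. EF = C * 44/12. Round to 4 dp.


EF = C_frac * (M_CO2 / M_C)
EF = 0.7814 * (44/12)
EF = 0.7814 * 3.666667 = 2.8651 kg_CO2/kg_fuel


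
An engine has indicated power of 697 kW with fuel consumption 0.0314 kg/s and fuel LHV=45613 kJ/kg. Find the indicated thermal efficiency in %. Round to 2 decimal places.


eta_ith = (IP / (mf * LHV)) * 100
Denominator = 0.0314 * 45613 = 1432.2482 kW
eta_ith = (697 / 1432.2482) * 100 = 48.66%


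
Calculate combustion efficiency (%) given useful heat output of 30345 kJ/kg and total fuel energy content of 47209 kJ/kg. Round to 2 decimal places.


Efficiency = (Q_useful / Q_fuel) * 100
Efficiency = (30345 / 47209) * 100
Efficiency = 0.6428 * 100 = 64.28%


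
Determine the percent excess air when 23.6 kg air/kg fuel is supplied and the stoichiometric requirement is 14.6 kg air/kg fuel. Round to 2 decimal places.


Excess air = actual - stoichiometric = 23.6 - 14.6 = 9.00 kg/kg fuel
Excess air % = (excess / stoich) * 100 = (9.00 / 14.6) * 100 = 61.64%


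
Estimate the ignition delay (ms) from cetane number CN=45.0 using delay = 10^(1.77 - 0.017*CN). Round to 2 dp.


delay = 10^(1.77 - 0.017*CN)
Exponent = 1.77 - 0.017*45.0 = 1.0050
delay = 10^1.0050 = 10.12 ms


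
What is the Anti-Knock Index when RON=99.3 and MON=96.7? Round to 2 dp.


AKI = (RON + MON) / 2
AKI = (99.3 + 96.7) / 2
AKI = 196.0 / 2 = 98.00


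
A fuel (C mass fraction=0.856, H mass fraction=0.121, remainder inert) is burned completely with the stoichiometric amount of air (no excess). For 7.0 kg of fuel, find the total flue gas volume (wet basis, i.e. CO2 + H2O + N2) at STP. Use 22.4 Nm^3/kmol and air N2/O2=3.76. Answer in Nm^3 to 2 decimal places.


Per kg fuel: CO2 = (C/12 kmol)*22.4 = (0.856/12)*22.4 = 1.59787 Nm^3
Per kg fuel: H2O = (H/2 kmol)*22.4 = (0.121/2)*22.4 = 1.35520 Nm^3
O2 needed per kg fuel = C/12 + H/4 = 0.856/12 + 0.121/4 = 0.10158333 kmol
Per kg fuel: N2 = O2*3.76*22.4 = 0.10158333*3.76*22.4 = 8.55575 Nm^3
Total per kg = 1.59787 + 1.35520 + 8.55575 = 11.50882 Nm^3
Total = 11.50882 * 7.0 = 80.56 Nm^3


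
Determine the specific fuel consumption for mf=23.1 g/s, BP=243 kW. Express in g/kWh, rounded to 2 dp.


SFC = (mf / BP) * 3600
Rate = 23.1 / 243 = 0.095062 g/(s*kW)
SFC = 0.095062 * 3600 = 342.22 g/kWh


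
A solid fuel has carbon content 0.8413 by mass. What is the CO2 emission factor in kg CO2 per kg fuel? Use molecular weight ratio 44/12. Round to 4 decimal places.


EF = C_frac * (M_CO2 / M_C)
EF = 0.8413 * (44/12)
EF = 0.8413 * 3.666667 = 3.0848 kg_CO2/kg_fuel


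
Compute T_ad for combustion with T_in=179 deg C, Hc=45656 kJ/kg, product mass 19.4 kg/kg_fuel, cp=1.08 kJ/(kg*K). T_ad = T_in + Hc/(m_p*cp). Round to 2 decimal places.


T_ad = T_in + Hc / (m_p * cp)
Denominator = 19.4 * 1.08 = 20.9520
Temperature rise = 45656 / 20.9520 = 2179.08 K
T_ad = 179 + 2179.08 = 2358.08 deg C


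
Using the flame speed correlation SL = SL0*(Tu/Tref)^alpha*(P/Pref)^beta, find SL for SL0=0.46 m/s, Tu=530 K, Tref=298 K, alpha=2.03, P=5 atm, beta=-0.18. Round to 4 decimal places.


SL = SL0 * (Tu/Tref)^alpha * (P/Pref)^beta
T ratio = 530/298 = 1.77852349
(T ratio)^alpha = 1.77852349^2.03 = 3.218259
(P/Pref)^beta = 5^(-0.18) = 0.748489
SL = 0.46 * 3.218259 * 0.748489 = 1.1081 m/s


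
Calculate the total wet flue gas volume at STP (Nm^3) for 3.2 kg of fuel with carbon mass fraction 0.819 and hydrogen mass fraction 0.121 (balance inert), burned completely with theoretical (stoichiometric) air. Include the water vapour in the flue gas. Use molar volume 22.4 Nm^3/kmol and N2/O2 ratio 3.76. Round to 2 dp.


Per kg fuel: CO2 = (C/12 kmol)*22.4 = (0.819/12)*22.4 = 1.52880 Nm^3
Per kg fuel: H2O = (H/2 kmol)*22.4 = (0.121/2)*22.4 = 1.35520 Nm^3
O2 needed per kg fuel = C/12 + H/4 = 0.819/12 + 0.121/4 = 0.09850000 kmol
Per kg fuel: N2 = O2*3.76*22.4 = 0.09850000*3.76*22.4 = 8.29606 Nm^3
Total per kg = 1.52880 + 1.35520 + 8.29606 = 11.18006 Nm^3
Total = 11.18006 * 3.2 = 35.78 Nm^3


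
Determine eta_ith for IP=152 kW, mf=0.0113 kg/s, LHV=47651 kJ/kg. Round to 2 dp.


eta_ith = (IP / (mf * LHV)) * 100
Denominator = 0.0113 * 47651 = 538.4563 kW
eta_ith = (152 / 538.4563) * 100 = 28.23%


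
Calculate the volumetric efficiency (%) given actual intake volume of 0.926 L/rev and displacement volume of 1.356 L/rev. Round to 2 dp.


eta_v = (V_actual / V_disp) * 100
Ratio = 0.926 / 1.356 = 0.6829
eta_v = 0.6829 * 100 = 68.29%


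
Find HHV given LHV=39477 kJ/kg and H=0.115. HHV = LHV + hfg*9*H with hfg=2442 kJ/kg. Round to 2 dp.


HHV = LHV + hfg * 9 * H
Water addition = 2442 * 9 * 0.115 = 2527.470 kJ/kg
HHV = 39477 + 2527.470 = 42004.47 kJ/kg


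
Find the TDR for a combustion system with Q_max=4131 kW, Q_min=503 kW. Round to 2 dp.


TDR = Q_max / Q_min
TDR = 4131 / 503 = 8.21


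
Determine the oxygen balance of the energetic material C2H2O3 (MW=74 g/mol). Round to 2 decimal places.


OB = -1600 * (2C + H/2 - O) / MW
Inner = 2*2 + 2/2 - 3 = 2.00
OB = -1600 * 2.00 / 74 = -43.24%


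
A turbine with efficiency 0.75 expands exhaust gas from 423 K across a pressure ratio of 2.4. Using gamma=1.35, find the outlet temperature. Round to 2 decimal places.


T_out = T_in * (1 - eta * (1 - PR^(-(gamma-1)/gamma)))
Exponent = -(1.35-1)/1.35 = -0.25925926
PR^exp = 2.4^(-0.25925926) = 0.79694200
Factor = 1 - 0.75*(1 - 0.79694200) = 0.84770650
T_out = 423 * 0.84770650 = 358.58 K


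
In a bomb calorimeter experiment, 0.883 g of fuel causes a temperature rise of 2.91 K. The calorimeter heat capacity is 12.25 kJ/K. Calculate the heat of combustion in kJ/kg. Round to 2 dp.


Hc = C_cal * delta_T / m_fuel
Q_released = 12.25 * 2.91 = 35.6475 kJ
m_fuel = 0.883 g = 0.883/1000 kg = 0.000883 kg
Hc = 35.6475 / 0.000883 = 40370.89 kJ/kg


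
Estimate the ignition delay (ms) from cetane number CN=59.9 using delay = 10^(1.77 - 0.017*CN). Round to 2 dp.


delay = 10^(1.77 - 0.017*CN)
Exponent = 1.77 - 0.017*59.9 = 0.7517
delay = 10^0.7517 = 5.65 ms


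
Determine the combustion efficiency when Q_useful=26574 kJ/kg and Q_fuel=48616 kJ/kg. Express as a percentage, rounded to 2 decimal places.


Efficiency = (Q_useful / Q_fuel) * 100
Efficiency = (26574 / 48616) * 100
Efficiency = 0.5466 * 100 = 54.66%


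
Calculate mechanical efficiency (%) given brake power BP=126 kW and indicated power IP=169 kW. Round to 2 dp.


eta_mech = (BP / IP) * 100
Ratio = 126 / 169 = 0.7456
eta_mech = 0.7456 * 100 = 74.56%


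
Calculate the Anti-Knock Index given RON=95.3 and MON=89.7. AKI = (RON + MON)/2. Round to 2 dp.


AKI = (RON + MON) / 2
AKI = (95.3 + 89.7) / 2
AKI = 185.0 / 2 = 92.50


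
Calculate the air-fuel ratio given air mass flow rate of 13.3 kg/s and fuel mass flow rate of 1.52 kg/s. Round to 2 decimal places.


AFR = m_air / m_fuel
AFR = 13.3 / 1.52 = 8.75


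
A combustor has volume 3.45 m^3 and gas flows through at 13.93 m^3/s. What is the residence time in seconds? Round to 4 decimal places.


tau = V / Q_flow
tau = 3.45 / 13.93 = 0.2477 s


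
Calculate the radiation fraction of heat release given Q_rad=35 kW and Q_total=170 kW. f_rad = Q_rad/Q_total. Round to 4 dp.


f_rad = Q_rad / Q_total
f_rad = 35 / 170 = 0.2059


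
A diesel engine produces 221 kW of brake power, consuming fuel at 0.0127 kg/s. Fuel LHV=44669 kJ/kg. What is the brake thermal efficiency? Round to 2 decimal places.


eta_BTE = (BP / (mf * LHV)) * 100
Denominator = 0.0127 * 44669 = 567.2963 kW
eta_BTE = (221 / 567.2963) * 100 = 38.96%


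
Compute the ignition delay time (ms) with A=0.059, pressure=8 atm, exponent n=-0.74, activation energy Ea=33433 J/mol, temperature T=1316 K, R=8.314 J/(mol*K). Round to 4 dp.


tau = A * P^n * exp(Ea/(R*T))
P^n = 8^(-0.74) = 0.21464136
Ea/(R*T) = 33433/(8.314*1316) = 3.055691
exp(Ea/(R*T)) = 21.235855
tau = 0.059 * 0.21464136 * 21.235855 = 0.2689 ms


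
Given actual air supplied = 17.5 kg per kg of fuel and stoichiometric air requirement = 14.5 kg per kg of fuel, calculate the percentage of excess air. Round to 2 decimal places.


Excess air = actual - stoichiometric = 17.5 - 14.5 = 3.00 kg/kg fuel
Excess air % = (excess / stoich) * 100 = (3.00 / 14.5) * 100 = 20.69%


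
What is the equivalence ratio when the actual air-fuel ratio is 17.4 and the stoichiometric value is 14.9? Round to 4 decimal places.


phi = AFR_stoich / AFR_actual
phi = 14.9 / 17.4 = 0.8563


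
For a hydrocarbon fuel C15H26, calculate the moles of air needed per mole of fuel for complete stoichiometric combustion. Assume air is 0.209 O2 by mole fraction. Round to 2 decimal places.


Balanced combustion: C15H26 + 21.5 O2 -> 15 CO2 + 13 H2O
O2 needed = C + H/4 = 15 + 26/4 = 21.50 moles
Air moles = O2 / 0.209 = 21.50 / 0.209 = 102.87 moles air


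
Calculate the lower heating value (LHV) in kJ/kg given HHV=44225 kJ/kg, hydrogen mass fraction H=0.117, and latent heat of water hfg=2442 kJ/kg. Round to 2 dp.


LHV = HHV - hfg * 9 * H
Water correction = 2442 * 9 * 0.117 = 2571.426 kJ/kg
LHV = 44225 - 2571.426 = 41653.57 kJ/kg


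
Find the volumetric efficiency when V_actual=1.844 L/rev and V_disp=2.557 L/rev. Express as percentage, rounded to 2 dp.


eta_v = (V_actual / V_disp) * 100
Ratio = 1.844 / 2.557 = 0.7212
eta_v = 0.7212 * 100 = 72.12%


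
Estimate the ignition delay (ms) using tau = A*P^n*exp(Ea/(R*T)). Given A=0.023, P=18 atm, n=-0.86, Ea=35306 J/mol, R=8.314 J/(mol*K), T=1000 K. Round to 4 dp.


tau = A * P^n * exp(Ea/(R*T))
P^n = 18^(-0.86) = 0.08326561
Ea/(R*T) = 35306/(8.314*1000) = 4.246572
exp(Ea/(R*T)) = 69.865506
tau = 0.023 * 0.08326561 * 69.865506 = 0.1338 ms


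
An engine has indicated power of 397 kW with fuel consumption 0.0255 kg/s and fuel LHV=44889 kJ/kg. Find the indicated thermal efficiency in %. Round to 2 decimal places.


eta_ith = (IP / (mf * LHV)) * 100
Denominator = 0.0255 * 44889 = 1144.6695 kW
eta_ith = (397 / 1144.6695) * 100 = 34.68%


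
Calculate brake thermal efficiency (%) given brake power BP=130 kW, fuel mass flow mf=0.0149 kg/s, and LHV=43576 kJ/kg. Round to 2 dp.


eta_BTE = (BP / (mf * LHV)) * 100
Denominator = 0.0149 * 43576 = 649.2824 kW
eta_BTE = (130 / 649.2824) * 100 = 20.02%


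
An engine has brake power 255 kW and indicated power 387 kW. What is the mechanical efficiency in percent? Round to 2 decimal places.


eta_mech = (BP / IP) * 100
Ratio = 255 / 387 = 0.6589
eta_mech = 0.6589 * 100 = 65.89%


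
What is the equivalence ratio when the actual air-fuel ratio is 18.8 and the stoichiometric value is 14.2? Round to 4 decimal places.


phi = AFR_stoich / AFR_actual
phi = 14.2 / 18.8 = 0.7553


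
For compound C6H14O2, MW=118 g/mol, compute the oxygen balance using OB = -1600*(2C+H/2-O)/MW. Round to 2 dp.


OB = -1600 * (2C + H/2 - O) / MW
Inner = 2*6 + 14/2 - 2 = 17.00
OB = -1600 * 17.00 / 118 = -230.51%


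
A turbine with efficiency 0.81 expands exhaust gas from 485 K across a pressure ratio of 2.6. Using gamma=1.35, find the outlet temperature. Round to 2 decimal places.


T_out = T_in * (1 - eta * (1 - PR^(-(gamma-1)/gamma)))
Exponent = -(1.35-1)/1.35 = -0.25925926
PR^exp = 2.6^(-0.25925926) = 0.78057442
Factor = 1 - 0.81*(1 - 0.78057442) = 0.82226528
T_out = 485 * 0.82226528 = 398.80 K


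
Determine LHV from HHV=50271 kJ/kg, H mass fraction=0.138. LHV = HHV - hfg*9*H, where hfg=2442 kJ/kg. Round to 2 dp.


LHV = HHV - hfg * 9 * H
Water correction = 2442 * 9 * 0.138 = 3032.964 kJ/kg
LHV = 50271 - 3032.964 = 47238.04 kJ/kg


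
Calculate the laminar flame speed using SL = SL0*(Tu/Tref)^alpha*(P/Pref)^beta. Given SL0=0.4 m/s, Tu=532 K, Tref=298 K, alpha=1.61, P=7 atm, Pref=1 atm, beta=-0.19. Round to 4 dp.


SL = SL0 * (Tu/Tref)^alpha * (P/Pref)^beta
T ratio = 532/298 = 1.78523490
(T ratio)^alpha = 1.78523490^1.61 = 2.542316
(P/Pref)^beta = 7^(-0.19) = 0.690926
SL = 0.4 * 2.542316 * 0.690926 = 0.7026 m/s


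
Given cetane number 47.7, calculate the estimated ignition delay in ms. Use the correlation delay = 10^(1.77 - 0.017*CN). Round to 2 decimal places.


delay = 10^(1.77 - 0.017*CN)
Exponent = 1.77 - 0.017*47.7 = 0.9591
delay = 10^0.9591 = 9.10 ms


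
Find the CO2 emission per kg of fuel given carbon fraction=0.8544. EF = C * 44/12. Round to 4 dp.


EF = C_frac * (M_CO2 / M_C)
EF = 0.8544 * (44/12)
EF = 0.8544 * 3.666667 = 3.1328 kg_CO2/kg_fuel


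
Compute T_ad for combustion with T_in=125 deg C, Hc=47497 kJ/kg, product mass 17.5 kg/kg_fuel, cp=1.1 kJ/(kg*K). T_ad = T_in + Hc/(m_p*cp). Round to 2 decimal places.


T_ad = T_in + Hc / (m_p * cp)
Denominator = 17.5 * 1.1 = 19.2500
Temperature rise = 47497 / 19.2500 = 2467.38 K
T_ad = 125 + 2467.38 = 2592.38 deg C


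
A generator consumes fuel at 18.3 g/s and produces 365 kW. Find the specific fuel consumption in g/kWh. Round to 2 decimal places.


SFC = (mf / BP) * 3600
Rate = 18.3 / 365 = 0.050137 g/(s*kW)
SFC = 0.050137 * 3600 = 180.49 g/kWh


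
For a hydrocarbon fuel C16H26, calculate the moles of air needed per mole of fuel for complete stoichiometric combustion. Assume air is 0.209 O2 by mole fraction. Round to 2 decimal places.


Balanced combustion: C16H26 + 22.5 O2 -> 16 CO2 + 13 H2O
O2 needed = C + H/4 = 16 + 26/4 = 22.50 moles
Air moles = O2 / 0.209 = 22.50 / 0.209 = 107.66 moles air


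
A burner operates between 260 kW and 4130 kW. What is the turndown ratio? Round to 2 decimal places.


TDR = Q_max / Q_min
TDR = 4130 / 260 = 15.88


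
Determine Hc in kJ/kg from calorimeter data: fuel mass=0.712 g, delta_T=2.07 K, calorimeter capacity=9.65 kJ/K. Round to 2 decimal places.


Hc = C_cal * delta_T / m_fuel
Q_released = 9.65 * 2.07 = 19.9755 kJ
m_fuel = 0.712 g = 0.712/1000 kg = 0.000712 kg
Hc = 19.9755 / 0.000712 = 28055.48 kJ/kg


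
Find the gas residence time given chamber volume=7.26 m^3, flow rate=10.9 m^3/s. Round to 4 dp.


tau = V / Q_flow
tau = 7.26 / 10.9 = 0.6661 s


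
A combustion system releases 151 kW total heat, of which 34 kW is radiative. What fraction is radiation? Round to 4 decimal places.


f_rad = Q_rad / Q_total
f_rad = 34 / 151 = 0.2252


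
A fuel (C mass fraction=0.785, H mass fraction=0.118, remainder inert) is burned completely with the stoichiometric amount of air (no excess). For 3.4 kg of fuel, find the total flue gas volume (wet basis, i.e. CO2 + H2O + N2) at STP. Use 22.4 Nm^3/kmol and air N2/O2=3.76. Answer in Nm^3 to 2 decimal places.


Per kg fuel: CO2 = (C/12 kmol)*22.4 = (0.785/12)*22.4 = 1.46533 Nm^3
Per kg fuel: H2O = (H/2 kmol)*22.4 = (0.118/2)*22.4 = 1.32160 Nm^3
O2 needed per kg fuel = C/12 + H/4 = 0.785/12 + 0.118/4 = 0.09491667 kmol
Per kg fuel: N2 = O2*3.76*22.4 = 0.09491667*3.76*22.4 = 7.99426 Nm^3
Total per kg = 1.46533 + 1.32160 + 7.99426 = 10.78119 Nm^3
Total = 10.78119 * 3.4 = 36.66 Nm^3


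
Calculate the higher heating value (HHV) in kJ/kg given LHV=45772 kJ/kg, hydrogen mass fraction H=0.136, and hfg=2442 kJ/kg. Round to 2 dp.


HHV = LHV + hfg * 9 * H
Water addition = 2442 * 9 * 0.136 = 2989.008 kJ/kg
HHV = 45772 + 2989.008 = 48761.01 kJ/kg


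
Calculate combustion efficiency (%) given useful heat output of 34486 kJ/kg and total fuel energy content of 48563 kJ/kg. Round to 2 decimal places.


Efficiency = (Q_useful / Q_fuel) * 100
Efficiency = (34486 / 48563) * 100
Efficiency = 0.7101 * 100 = 71.01%


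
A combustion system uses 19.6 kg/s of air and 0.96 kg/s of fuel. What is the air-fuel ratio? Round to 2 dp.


AFR = m_air / m_fuel
AFR = 19.6 / 0.96 = 20.42


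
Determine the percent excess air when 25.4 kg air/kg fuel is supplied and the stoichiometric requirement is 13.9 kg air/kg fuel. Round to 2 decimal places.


Excess air = actual - stoichiometric = 25.4 - 13.9 = 11.50 kg/kg fuel
Excess air % = (excess / stoich) * 100 = (11.50 / 13.9) * 100 = 82.73%


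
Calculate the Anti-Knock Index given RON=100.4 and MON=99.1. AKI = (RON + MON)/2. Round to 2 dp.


AKI = (RON + MON) / 2
AKI = (100.4 + 99.1) / 2
AKI = 199.5 / 2 = 99.75


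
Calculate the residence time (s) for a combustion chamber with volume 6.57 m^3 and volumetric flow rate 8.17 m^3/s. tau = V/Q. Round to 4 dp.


tau = V / Q_flow
tau = 6.57 / 8.17 = 0.8042 s


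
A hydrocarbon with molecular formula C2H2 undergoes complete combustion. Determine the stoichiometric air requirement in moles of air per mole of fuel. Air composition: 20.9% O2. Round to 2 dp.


Balanced combustion: C2H2 + 2.5 O2 -> 2 CO2 + 1 H2O
O2 needed = C + H/4 = 2 + 2/4 = 2.50 moles
Air moles = O2 / 0.209 = 2.50 / 0.209 = 11.96 moles air


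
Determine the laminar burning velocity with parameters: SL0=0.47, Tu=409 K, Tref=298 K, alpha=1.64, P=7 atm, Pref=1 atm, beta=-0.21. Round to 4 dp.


SL = SL0 * (Tu/Tref)^alpha * (P/Pref)^beta
T ratio = 409/298 = 1.37248322
(T ratio)^alpha = 1.37248322^1.64 = 1.680783
(P/Pref)^beta = 7^(-0.21) = 0.664553
SL = 0.47 * 1.680783 * 0.664553 = 0.5250 m/s


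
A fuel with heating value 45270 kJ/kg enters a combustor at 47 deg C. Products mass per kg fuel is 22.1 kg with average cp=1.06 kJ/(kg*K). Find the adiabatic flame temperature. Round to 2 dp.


T_ad = T_in + Hc / (m_p * cp)
Denominator = 22.1 * 1.06 = 23.4260
Temperature rise = 45270 / 23.4260 = 1932.47 K
T_ad = 47 + 1932.47 = 1979.47 deg C


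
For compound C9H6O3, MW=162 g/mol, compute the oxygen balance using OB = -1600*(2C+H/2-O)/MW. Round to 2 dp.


OB = -1600 * (2C + H/2 - O) / MW
Inner = 2*9 + 6/2 - 3 = 18.00
OB = -1600 * 18.00 / 162 = -177.78%


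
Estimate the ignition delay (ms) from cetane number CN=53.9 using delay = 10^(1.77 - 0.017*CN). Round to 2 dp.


delay = 10^(1.77 - 0.017*CN)
Exponent = 1.77 - 0.017*53.9 = 0.8537
delay = 10^0.8537 = 7.14 ms


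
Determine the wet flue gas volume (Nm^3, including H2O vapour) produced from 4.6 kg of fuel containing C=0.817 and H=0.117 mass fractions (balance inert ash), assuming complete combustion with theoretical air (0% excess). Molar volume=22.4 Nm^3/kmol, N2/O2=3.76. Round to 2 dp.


Per kg fuel: CO2 = (C/12 kmol)*22.4 = (0.817/12)*22.4 = 1.52507 Nm^3
Per kg fuel: H2O = (H/2 kmol)*22.4 = (0.117/2)*22.4 = 1.31040 Nm^3
O2 needed per kg fuel = C/12 + H/4 = 0.817/12 + 0.117/4 = 0.09733333 kmol
Per kg fuel: N2 = O2*3.76*22.4 = 0.09733333*3.76*22.4 = 8.19780 Nm^3
Total per kg = 1.52507 + 1.31040 + 8.19780 = 11.03327 Nm^3
Total = 11.03327 * 4.6 = 50.75 Nm^3


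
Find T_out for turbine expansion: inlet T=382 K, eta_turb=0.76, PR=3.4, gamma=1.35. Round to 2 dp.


T_out = T_in * (1 - eta * (1 - PR^(-(gamma-1)/gamma)))
Exponent = -(1.35-1)/1.35 = -0.25925926
PR^exp = 3.4^(-0.25925926) = 0.72813041
Factor = 1 - 0.76*(1 - 0.72813041) = 0.79337911
T_out = 382 * 0.79337911 = 303.07 K


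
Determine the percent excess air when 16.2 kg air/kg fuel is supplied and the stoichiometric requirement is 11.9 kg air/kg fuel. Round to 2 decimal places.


Excess air = actual - stoichiometric = 16.2 - 11.9 = 4.30 kg/kg fuel
Excess air % = (excess / stoich) * 100 = (4.30 / 11.9) * 100 = 36.13%


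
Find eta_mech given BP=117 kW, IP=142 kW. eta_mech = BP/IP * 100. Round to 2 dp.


eta_mech = (BP / IP) * 100
Ratio = 117 / 142 = 0.8239
eta_mech = 0.8239 * 100 = 82.39%


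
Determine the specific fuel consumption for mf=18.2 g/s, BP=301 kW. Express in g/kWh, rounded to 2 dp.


SFC = (mf / BP) * 3600
Rate = 18.2 / 301 = 0.060465 g/(s*kW)
SFC = 0.060465 * 3600 = 217.67 g/kWh


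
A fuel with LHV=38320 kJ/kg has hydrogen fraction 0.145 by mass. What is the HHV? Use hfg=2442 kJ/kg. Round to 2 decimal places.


HHV = LHV + hfg * 9 * H
Water addition = 2442 * 9 * 0.145 = 3186.810 kJ/kg
HHV = 38320 + 3186.810 = 41506.81 kJ/kg


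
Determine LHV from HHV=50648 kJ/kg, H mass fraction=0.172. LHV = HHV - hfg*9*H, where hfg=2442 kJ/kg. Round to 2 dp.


LHV = HHV - hfg * 9 * H
Water correction = 2442 * 9 * 0.172 = 3780.216 kJ/kg
LHV = 50648 - 3780.216 = 46867.78 kJ/kg


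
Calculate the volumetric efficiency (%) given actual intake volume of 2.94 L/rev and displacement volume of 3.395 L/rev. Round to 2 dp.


eta_v = (V_actual / V_disp) * 100
Ratio = 2.94 / 3.395 = 0.8660
eta_v = 0.8660 * 100 = 86.60%


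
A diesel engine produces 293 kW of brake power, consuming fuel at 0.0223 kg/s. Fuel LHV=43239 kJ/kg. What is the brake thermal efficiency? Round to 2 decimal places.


eta_BTE = (BP / (mf * LHV)) * 100
Denominator = 0.0223 * 43239 = 964.2297 kW
eta_BTE = (293 / 964.2297) * 100 = 30.39%


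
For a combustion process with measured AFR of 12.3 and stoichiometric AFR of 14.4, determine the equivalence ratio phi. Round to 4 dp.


phi = AFR_stoich / AFR_actual
phi = 14.4 / 12.3 = 1.1707


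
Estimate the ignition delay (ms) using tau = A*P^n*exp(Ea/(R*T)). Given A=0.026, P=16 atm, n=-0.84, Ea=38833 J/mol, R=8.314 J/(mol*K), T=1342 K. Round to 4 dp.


tau = A * P^n * exp(Ea/(R*T))
P^n = 16^(-0.84) = 0.09739557
Ea/(R*T) = 38833/(8.314*1342) = 3.480474
exp(Ea/(R*T)) = 32.475115
tau = 0.026 * 0.09739557 * 32.475115 = 0.0822 ms


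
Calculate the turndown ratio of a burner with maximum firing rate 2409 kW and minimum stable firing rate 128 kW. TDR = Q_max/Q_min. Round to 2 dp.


TDR = Q_max / Q_min
TDR = 2409 / 128 = 18.82


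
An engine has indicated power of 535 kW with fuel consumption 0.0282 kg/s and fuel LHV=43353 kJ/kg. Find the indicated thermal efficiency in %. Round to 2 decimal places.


eta_ith = (IP / (mf * LHV)) * 100
Denominator = 0.0282 * 43353 = 1222.5546 kW
eta_ith = (535 / 1222.5546) * 100 = 43.76%


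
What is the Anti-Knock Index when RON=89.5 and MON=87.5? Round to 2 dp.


AKI = (RON + MON) / 2
AKI = (89.5 + 87.5) / 2
AKI = 177.0 / 2 = 88.50


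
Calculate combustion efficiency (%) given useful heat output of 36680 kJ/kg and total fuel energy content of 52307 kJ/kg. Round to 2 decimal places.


Efficiency = (Q_useful / Q_fuel) * 100
Efficiency = (36680 / 52307) * 100
Efficiency = 0.7012 * 100 = 70.12%


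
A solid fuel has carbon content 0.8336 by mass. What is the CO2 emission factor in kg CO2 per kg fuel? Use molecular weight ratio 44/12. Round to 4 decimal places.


EF = C_frac * (M_CO2 / M_C)
EF = 0.8336 * (44/12)
EF = 0.8336 * 3.666667 = 3.0565 kg_CO2/kg_fuel


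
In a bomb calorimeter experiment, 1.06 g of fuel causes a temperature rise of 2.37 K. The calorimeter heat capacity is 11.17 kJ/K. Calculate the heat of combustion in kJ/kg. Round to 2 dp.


Hc = C_cal * delta_T / m_fuel
Q_released = 11.17 * 2.37 = 26.4729 kJ
m_fuel = 1.06 g = 1.06/1000 kg = 0.001060 kg
Hc = 26.4729 / 0.001060 = 24974.43 kJ/kg


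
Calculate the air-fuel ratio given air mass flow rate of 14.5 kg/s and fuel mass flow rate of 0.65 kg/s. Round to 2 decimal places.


AFR = m_air / m_fuel
AFR = 14.5 / 0.65 = 22.31


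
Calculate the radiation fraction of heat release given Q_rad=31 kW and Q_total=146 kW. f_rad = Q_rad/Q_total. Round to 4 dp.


f_rad = Q_rad / Q_total
f_rad = 31 / 146 = 0.2123


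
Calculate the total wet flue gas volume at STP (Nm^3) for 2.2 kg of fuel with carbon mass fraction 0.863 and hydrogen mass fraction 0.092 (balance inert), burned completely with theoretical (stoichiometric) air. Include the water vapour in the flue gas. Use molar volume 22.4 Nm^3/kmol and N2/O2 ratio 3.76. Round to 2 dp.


Per kg fuel: CO2 = (C/12 kmol)*22.4 = (0.863/12)*22.4 = 1.61093 Nm^3
Per kg fuel: H2O = (H/2 kmol)*22.4 = (0.092/2)*22.4 = 1.03040 Nm^3
O2 needed per kg fuel = C/12 + H/4 = 0.863/12 + 0.092/4 = 0.09491667 kmol
Per kg fuel: N2 = O2*3.76*22.4 = 0.09491667*3.76*22.4 = 7.99426 Nm^3
Total per kg = 1.61093 + 1.03040 + 7.99426 = 10.63559 Nm^3
Total = 10.63559 * 2.2 = 23.40 Nm^3


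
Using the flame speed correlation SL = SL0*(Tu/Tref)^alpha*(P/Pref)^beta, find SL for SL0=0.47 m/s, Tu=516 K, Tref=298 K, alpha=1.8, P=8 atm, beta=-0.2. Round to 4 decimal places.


SL = SL0 * (Tu/Tref)^alpha * (P/Pref)^beta
T ratio = 516/298 = 1.73154362
(T ratio)^alpha = 1.73154362^1.8 = 2.686459
(P/Pref)^beta = 8^(-0.2) = 0.659754
SL = 0.47 * 2.686459 * 0.659754 = 0.8330 m/s


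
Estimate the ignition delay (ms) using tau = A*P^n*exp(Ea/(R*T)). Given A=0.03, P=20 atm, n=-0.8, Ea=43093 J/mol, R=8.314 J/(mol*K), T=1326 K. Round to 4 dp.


tau = A * P^n * exp(Ea/(R*T))
P^n = 20^(-0.8) = 0.09102821
Ea/(R*T) = 43093/(8.314*1326) = 3.908888
exp(Ea/(R*T)) = 49.843476
tau = 0.03 * 0.09102821 * 49.843476 = 0.1361 ms


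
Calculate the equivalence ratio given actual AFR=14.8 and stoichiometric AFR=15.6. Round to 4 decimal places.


phi = AFR_stoich / AFR_actual
phi = 15.6 / 14.8 = 1.0541


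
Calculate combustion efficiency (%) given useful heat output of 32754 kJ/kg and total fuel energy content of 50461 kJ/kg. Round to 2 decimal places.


Efficiency = (Q_useful / Q_fuel) * 100
Efficiency = (32754 / 50461) * 100
Efficiency = 0.6491 * 100 = 64.91%


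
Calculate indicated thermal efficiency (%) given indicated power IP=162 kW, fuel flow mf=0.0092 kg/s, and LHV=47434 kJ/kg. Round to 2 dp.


eta_ith = (IP / (mf * LHV)) * 100
Denominator = 0.0092 * 47434 = 436.3928 kW
eta_ith = (162 / 436.3928) * 100 = 37.12%


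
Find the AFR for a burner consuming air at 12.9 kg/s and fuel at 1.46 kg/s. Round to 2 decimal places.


AFR = m_air / m_fuel
AFR = 12.9 / 1.46 = 8.84


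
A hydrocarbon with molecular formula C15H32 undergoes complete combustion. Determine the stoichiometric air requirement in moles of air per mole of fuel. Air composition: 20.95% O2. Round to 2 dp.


Balanced combustion: C15H32 + 23 O2 -> 15 CO2 + 16 H2O
O2 needed = C + H/4 = 15 + 32/4 = 23.00 moles
Air moles = O2 / 0.2095 = 23.00 / 0.2095 = 109.79 moles air


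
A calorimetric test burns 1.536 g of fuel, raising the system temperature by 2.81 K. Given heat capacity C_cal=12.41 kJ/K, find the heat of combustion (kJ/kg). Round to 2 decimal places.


Hc = C_cal * delta_T / m_fuel
Q_released = 12.41 * 2.81 = 34.8721 kJ
m_fuel = 1.536 g = 1.536/1000 kg = 0.001536 kg
Hc = 34.8721 / 0.001536 = 22703.19 kJ/kg


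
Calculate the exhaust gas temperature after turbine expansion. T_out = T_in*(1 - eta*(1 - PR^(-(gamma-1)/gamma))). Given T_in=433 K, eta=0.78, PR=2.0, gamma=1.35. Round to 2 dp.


T_out = T_in * (1 - eta * (1 - PR^(-(gamma-1)/gamma)))
Exponent = -(1.35-1)/1.35 = -0.25925926
PR^exp = 2.0^(-0.25925926) = 0.83551680
Factor = 1 - 0.78*(1 - 0.83551680) = 0.87170310
T_out = 433 * 0.87170310 = 377.45 K


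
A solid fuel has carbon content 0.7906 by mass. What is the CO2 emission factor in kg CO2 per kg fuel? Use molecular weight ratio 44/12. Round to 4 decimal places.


EF = C_frac * (M_CO2 / M_C)
EF = 0.7906 * (44/12)
EF = 0.7906 * 3.666667 = 2.8989 kg_CO2/kg_fuel


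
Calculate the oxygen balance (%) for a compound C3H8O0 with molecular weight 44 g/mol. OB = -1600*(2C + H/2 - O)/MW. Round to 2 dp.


OB = -1600 * (2C + H/2 - O) / MW
Inner = 2*3 + 8/2 - 0 = 10.00
OB = -1600 * 10.00 / 44 = -363.64%


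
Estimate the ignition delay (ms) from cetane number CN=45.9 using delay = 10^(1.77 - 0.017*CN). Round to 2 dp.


delay = 10^(1.77 - 0.017*CN)
Exponent = 1.77 - 0.017*45.9 = 0.9897
delay = 10^0.9897 = 9.77 ms


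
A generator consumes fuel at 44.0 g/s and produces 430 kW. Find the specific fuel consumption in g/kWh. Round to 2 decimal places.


SFC = (mf / BP) * 3600
Rate = 44.0 / 430 = 0.102326 g/(s*kW)
SFC = 0.102326 * 3600 = 368.37 g/kWh


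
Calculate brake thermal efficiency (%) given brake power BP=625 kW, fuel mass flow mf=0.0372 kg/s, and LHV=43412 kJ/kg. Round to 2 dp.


eta_BTE = (BP / (mf * LHV)) * 100
Denominator = 0.0372 * 43412 = 1614.9264 kW
eta_BTE = (625 / 1614.9264) * 100 = 38.70%


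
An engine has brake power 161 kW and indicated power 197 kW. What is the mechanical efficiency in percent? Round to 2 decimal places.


eta_mech = (BP / IP) * 100
Ratio = 161 / 197 = 0.8173
eta_mech = 0.8173 * 100 = 81.73%


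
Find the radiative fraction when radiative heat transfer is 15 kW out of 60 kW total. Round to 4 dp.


f_rad = Q_rad / Q_total
f_rad = 15 / 60 = 0.2500


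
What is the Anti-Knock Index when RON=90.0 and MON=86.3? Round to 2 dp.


AKI = (RON + MON) / 2
AKI = (90.0 + 86.3) / 2
AKI = 176.3 / 2 = 88.15


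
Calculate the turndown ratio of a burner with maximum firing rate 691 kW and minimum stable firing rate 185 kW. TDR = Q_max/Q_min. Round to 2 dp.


TDR = Q_max / Q_min
TDR = 691 / 185 = 3.74


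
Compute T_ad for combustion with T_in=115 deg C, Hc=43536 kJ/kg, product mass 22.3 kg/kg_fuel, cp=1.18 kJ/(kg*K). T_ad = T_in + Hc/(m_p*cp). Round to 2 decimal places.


T_ad = T_in + Hc / (m_p * cp)
Denominator = 22.3 * 1.18 = 26.3140
Temperature rise = 43536 / 26.3140 = 1654.48 K
T_ad = 115 + 1654.48 = 1769.48 deg C


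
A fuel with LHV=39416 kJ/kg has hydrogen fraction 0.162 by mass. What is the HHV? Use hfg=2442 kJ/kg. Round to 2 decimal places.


HHV = LHV + hfg * 9 * H
Water addition = 2442 * 9 * 0.162 = 3560.436 kJ/kg
HHV = 39416 + 3560.436 = 42976.44 kJ/kg


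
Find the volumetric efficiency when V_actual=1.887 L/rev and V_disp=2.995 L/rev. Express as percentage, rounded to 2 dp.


eta_v = (V_actual / V_disp) * 100
Ratio = 1.887 / 2.995 = 0.6301
eta_v = 0.6301 * 100 = 63.01%


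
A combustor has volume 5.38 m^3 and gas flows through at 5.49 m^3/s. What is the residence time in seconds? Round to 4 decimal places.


tau = V / Q_flow
tau = 5.38 / 5.49 = 0.9800 s


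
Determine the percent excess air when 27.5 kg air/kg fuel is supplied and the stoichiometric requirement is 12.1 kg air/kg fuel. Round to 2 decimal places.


Excess air = actual - stoichiometric = 27.5 - 12.1 = 15.40 kg/kg fuel
Excess air % = (excess / stoich) * 100 = (15.40 / 12.1) * 100 = 127.27%


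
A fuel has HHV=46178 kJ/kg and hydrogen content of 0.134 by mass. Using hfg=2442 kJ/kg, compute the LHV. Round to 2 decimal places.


LHV = HHV - hfg * 9 * H
Water correction = 2442 * 9 * 0.134 = 2945.052 kJ/kg
LHV = 46178 - 2945.052 = 43232.95 kJ/kg


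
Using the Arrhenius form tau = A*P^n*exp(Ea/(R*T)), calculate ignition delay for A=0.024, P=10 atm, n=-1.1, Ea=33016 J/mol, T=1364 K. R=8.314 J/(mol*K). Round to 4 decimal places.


tau = A * P^n * exp(Ea/(R*T))
P^n = 10^(-1.1) = 0.07943282
Ea/(R*T) = 33016/(8.314*1364) = 2.911388
exp(Ea/(R*T)) = 18.382293
tau = 0.024 * 0.07943282 * 18.382293 = 0.0350 ms


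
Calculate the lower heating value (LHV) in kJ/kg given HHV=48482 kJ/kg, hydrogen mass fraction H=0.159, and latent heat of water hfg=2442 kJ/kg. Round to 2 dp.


LHV = HHV - hfg * 9 * H
Water correction = 2442 * 9 * 0.159 = 3494.502 kJ/kg
LHV = 48482 - 3494.502 = 44987.50 kJ/kg


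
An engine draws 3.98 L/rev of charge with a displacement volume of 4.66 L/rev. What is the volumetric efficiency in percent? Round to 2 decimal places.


eta_v = (V_actual / V_disp) * 100
Ratio = 3.98 / 4.66 = 0.8541
eta_v = 0.8541 * 100 = 85.41%


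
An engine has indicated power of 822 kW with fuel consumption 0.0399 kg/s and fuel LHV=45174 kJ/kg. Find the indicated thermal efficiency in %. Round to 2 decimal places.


eta_ith = (IP / (mf * LHV)) * 100
Denominator = 0.0399 * 45174 = 1802.4426 kW
eta_ith = (822 / 1802.4426) * 100 = 45.60%


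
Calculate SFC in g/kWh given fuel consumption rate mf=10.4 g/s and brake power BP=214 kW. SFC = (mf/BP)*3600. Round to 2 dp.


SFC = (mf / BP) * 3600
Rate = 10.4 / 214 = 0.048598 g/(s*kW)
SFC = 0.048598 * 3600 = 174.95 g/kWh


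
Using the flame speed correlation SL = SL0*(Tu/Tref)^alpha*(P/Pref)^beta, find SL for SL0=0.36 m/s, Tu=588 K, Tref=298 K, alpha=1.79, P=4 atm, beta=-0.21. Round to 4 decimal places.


SL = SL0 * (Tu/Tref)^alpha * (P/Pref)^beta
T ratio = 588/298 = 1.97315436
(T ratio)^alpha = 1.97315436^1.79 = 3.375501
(P/Pref)^beta = 4^(-0.21) = 0.747425
SL = 0.36 * 3.375501 * 0.747425 = 0.9083 m/s


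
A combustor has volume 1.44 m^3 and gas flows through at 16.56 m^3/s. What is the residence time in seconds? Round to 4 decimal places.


tau = V / Q_flow
tau = 1.44 / 16.56 = 0.0870 s


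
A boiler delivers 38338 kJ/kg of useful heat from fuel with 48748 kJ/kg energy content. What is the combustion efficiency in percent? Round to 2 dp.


Efficiency = (Q_useful / Q_fuel) * 100
Efficiency = (38338 / 48748) * 100
Efficiency = 0.7865 * 100 = 78.65%


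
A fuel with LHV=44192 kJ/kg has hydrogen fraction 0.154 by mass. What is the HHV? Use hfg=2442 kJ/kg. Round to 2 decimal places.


HHV = LHV + hfg * 9 * H
Water addition = 2442 * 9 * 0.154 = 3384.612 kJ/kg
HHV = 44192 + 3384.612 = 47576.61 kJ/kg


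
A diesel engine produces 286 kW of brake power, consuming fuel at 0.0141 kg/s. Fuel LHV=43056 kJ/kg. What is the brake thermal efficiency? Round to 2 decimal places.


eta_BTE = (BP / (mf * LHV)) * 100
Denominator = 0.0141 * 43056 = 607.0896 kW
eta_BTE = (286 / 607.0896) * 100 = 47.11%


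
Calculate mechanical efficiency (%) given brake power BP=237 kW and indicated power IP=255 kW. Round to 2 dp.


eta_mech = (BP / IP) * 100
Ratio = 237 / 255 = 0.9294
eta_mech = 0.9294 * 100 = 92.94%


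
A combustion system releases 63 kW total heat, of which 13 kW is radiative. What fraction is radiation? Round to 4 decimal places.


f_rad = Q_rad / Q_total
f_rad = 13 / 63 = 0.2063


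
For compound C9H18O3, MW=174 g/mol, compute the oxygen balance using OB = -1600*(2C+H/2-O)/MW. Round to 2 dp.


OB = -1600 * (2C + H/2 - O) / MW
Inner = 2*9 + 18/2 - 3 = 24.00
OB = -1600 * 24.00 / 174 = -220.69%


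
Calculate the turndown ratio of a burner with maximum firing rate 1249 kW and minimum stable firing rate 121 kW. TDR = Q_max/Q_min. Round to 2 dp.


TDR = Q_max / Q_min
TDR = 1249 / 121 = 10.32


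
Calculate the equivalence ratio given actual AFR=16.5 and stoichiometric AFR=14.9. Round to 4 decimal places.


phi = AFR_stoich / AFR_actual
phi = 14.9 / 16.5 = 0.9030


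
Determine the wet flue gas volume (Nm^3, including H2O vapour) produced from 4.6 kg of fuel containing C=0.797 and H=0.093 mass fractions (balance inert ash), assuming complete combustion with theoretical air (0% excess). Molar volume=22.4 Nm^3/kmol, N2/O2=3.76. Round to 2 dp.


Per kg fuel: CO2 = (C/12 kmol)*22.4 = (0.797/12)*22.4 = 1.48773 Nm^3
Per kg fuel: H2O = (H/2 kmol)*22.4 = (0.093/2)*22.4 = 1.04160 Nm^3
O2 needed per kg fuel = C/12 + H/4 = 0.797/12 + 0.093/4 = 0.08966667 kmol
Per kg fuel: N2 = O2*3.76*22.4 = 0.08966667*3.76*22.4 = 7.55209 Nm^3
Total per kg = 1.48773 + 1.04160 + 7.55209 = 10.08142 Nm^3
Total = 10.08142 * 4.6 = 46.37 Nm^3


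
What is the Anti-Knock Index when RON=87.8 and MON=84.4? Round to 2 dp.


AKI = (RON + MON) / 2
AKI = (87.8 + 84.4) / 2
AKI = 172.2 / 2 = 86.10


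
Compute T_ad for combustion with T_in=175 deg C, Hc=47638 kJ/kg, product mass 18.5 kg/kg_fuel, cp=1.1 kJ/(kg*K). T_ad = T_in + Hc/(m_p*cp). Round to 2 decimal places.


T_ad = T_in + Hc / (m_p * cp)
Denominator = 18.5 * 1.1 = 20.3500
Temperature rise = 47638 / 20.3500 = 2340.93 K
T_ad = 175 + 2340.93 = 2515.93 deg C


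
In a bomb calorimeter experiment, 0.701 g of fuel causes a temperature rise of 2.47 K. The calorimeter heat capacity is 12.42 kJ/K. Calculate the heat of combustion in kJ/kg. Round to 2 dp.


Hc = C_cal * delta_T / m_fuel
Q_released = 12.42 * 2.47 = 30.6774 kJ
m_fuel = 0.701 g = 0.701/1000 kg = 0.000701 kg
Hc = 30.6774 / 0.000701 = 43762.34 kJ/kg


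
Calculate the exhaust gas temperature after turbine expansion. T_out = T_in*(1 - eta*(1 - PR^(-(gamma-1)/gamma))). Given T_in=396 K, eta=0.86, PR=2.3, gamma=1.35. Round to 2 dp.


T_out = T_in * (1 - eta * (1 - PR^(-(gamma-1)/gamma)))
Exponent = -(1.35-1)/1.35 = -0.25925926
PR^exp = 2.3^(-0.25925926) = 0.80578413
Factor = 1 - 0.86*(1 - 0.80578413) = 0.83297435
T_out = 396 * 0.83297435 = 329.86 K


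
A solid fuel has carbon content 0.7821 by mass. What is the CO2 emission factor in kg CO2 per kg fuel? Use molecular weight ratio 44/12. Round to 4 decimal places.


EF = C_frac * (M_CO2 / M_C)
EF = 0.7821 * (44/12)
EF = 0.7821 * 3.666667 = 2.8677 kg_CO2/kg_fuel


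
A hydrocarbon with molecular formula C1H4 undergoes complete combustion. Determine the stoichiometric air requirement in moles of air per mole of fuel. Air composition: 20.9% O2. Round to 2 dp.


Balanced combustion: C1H4 + 2 O2 -> 1 CO2 + 2 H2O
O2 needed = C + H/4 = 1 + 4/4 = 2.00 moles
Air moles = O2 / 0.209 = 2.00 / 0.209 = 9.57 moles air


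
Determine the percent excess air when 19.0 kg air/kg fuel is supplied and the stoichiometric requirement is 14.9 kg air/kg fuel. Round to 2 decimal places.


Excess air = actual - stoichiometric = 19.0 - 14.9 = 4.10 kg/kg fuel
Excess air % = (excess / stoich) * 100 = (4.10 / 14.9) * 100 = 27.52%


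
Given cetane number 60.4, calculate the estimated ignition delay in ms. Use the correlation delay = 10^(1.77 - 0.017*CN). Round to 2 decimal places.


delay = 10^(1.77 - 0.017*CN)
Exponent = 1.77 - 0.017*60.4 = 0.7432
delay = 10^0.7432 = 5.54 ms


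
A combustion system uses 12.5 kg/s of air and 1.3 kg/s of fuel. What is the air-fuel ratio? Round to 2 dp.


AFR = m_air / m_fuel
AFR = 12.5 / 1.3 = 9.62


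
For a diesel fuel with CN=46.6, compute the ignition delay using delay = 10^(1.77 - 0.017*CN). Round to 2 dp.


delay = 10^(1.77 - 0.017*CN)
Exponent = 1.77 - 0.017*46.6 = 0.9778
delay = 10^0.9778 = 9.50 ms


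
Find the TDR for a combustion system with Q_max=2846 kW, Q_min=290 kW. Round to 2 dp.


TDR = Q_max / Q_min
TDR = 2846 / 290 = 9.81
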